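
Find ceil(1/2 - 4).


1/2 = 0.5
0.5 - 4 = -3.5
ceil(-3.5) = -3

-3


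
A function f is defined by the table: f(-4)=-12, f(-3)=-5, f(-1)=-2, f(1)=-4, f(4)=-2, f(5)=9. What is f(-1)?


Reading from the table at x = -1

-2


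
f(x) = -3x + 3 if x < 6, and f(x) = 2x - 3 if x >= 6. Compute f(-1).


6


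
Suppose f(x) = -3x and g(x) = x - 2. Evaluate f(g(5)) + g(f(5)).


f(g(5)) = -9
g(f(5)) = -17
Sum = -26

-26


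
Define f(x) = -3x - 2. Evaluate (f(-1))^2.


1


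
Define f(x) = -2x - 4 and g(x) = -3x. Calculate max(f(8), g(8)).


f(8) = -20
g(8) = -24
max = -20

-20


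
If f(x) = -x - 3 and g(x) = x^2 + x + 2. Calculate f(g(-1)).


g(-1) = 2
f(2) = -5

-5


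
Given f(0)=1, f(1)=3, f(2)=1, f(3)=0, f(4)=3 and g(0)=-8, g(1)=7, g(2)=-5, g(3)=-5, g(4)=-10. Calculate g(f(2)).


f(2) = 1
g(1) = 7

7


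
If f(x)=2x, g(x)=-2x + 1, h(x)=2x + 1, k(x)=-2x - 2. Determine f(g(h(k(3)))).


k(3) = -8
h(-8) = -15
g(-15) = 31
f(31) = 62

62


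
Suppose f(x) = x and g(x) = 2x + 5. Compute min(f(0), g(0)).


f(0) = 0
g(0) = 5
min = 0

0


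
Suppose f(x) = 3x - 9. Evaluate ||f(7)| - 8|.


f(7) = 12
|12| = 12
|12 - 8| = 4

4


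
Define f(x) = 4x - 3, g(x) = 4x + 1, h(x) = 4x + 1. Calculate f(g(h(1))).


h(1) = 5
g(5) = 21
f(21) = 81

81


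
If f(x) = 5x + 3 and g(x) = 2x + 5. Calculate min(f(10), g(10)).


f(10) = 53
g(10) = 25
min = 25

25


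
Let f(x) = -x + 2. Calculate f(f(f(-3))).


f(-3) = 5
f(5) = -3
f(-3) = 5

5


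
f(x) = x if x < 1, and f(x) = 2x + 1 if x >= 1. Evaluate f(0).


0 satisfies x < 1
f(0) = 0

0


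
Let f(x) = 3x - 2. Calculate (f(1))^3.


f(1) = 1
(1)^3 = 1

1


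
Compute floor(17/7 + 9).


17/7 = 2.4286
2.4286 + 9 = 11.4286
floor(11.4286) = 11

11


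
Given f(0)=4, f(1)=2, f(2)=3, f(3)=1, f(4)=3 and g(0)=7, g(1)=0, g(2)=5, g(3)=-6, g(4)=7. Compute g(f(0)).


7


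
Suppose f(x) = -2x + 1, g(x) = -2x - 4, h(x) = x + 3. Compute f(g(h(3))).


h(3) = 6
g(6) = -16
f(-16) = 33

33


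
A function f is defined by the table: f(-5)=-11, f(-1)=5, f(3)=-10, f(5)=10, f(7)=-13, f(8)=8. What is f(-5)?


Reading from the table at x = -5

-11


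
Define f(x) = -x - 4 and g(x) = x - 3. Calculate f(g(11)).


g(11) = 8
f(8) = -12

-12


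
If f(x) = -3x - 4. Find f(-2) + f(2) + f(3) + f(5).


-40


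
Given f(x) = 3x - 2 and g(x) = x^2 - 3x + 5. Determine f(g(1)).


7


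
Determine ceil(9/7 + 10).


9/7 = 1.2857
1.2857 + 10 = 11.2857
ceil(11.2857) = 12

12


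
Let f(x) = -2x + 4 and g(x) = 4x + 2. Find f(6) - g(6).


f(6) = -8
g(6) = 26
Difference = -34

-34


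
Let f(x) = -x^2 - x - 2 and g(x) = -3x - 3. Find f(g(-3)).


g(-3) = 6
f(6) = (-1)*(6)^2 - 1*(6) - 2 = -44

-44


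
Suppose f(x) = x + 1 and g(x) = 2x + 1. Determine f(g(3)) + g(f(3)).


f(g(3)) = 8
g(f(3)) = 9
Sum = 17

17


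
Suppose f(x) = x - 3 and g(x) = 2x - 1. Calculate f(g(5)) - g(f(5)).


f(g(5)) = 6
g(f(5)) = 3
Difference = 3

3


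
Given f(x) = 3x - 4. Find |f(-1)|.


f(-1) = -7
|-7| = 7

7


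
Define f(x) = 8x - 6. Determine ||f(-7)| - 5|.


f(-7) = -62
|-62| = 62
|62 - 5| = 57

57


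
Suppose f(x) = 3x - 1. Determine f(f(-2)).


f(-2) = -7
f(-7) = -22

-22


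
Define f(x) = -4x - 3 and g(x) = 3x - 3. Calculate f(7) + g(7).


f(7) = -31
g(7) = 18
Sum = -13

-13


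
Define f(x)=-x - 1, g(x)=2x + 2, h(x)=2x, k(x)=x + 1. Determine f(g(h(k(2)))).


k(2) = 3
h(3) = 6
g(6) = 14
f(14) = -15

-15


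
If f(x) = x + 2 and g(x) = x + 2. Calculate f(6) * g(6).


f(6) = 8
g(6) = 8
Product = 64

64


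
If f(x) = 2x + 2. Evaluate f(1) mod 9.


4


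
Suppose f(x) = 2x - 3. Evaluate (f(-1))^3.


f(-1) = -5
(-5)^3 = -125

-125


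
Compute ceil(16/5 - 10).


-6


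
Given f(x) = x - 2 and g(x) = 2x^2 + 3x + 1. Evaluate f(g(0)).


g(0) = 1
f(1) = -1

-1


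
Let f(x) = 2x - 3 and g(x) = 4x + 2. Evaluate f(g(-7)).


-55


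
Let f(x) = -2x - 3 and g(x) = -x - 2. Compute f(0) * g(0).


f(0) = -3
g(0) = -2
Product = 6

6


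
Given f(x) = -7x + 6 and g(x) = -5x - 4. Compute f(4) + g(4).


f(4) = -22
g(4) = -24
Sum = -46

-46


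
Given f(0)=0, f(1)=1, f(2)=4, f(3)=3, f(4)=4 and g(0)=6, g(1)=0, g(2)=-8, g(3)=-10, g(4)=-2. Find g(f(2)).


-2


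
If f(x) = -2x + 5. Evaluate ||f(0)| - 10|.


f(0) = 5
|5| = 5
|5 - 10| = 5

5


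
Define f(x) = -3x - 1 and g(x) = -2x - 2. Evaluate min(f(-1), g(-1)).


f(-1) = 2
g(-1) = 0
min = 0

0


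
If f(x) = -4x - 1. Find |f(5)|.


f(5) = -21
|-21| = 21

21


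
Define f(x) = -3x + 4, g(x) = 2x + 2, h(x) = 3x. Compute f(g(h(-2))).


h(-2) = -6
g(-6) = -10
f(-10) = 34

34


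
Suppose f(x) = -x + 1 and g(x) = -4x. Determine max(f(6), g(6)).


f(6) = -5
g(6) = -24
max = -5

-5


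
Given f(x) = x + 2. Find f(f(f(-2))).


f(-2) = 0
f(0) = 2
f(2) = 4

4


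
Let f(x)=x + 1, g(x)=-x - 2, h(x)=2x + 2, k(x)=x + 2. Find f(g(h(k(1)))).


k(1) = 3
h(3) = 8
g(8) = -10
f(-10) = -9

-9


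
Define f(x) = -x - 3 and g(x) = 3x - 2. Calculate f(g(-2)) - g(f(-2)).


f(g(-2)) = 5
g(f(-2)) = -5
Difference = 10

10


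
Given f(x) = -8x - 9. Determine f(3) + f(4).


f(3) = -33
f(4) = -41
Sum = -74

-74


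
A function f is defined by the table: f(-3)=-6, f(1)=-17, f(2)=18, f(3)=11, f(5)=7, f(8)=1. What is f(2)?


Reading from the table at x = 2

18


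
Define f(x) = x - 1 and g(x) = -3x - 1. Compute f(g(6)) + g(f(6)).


f(g(6)) = -20
g(f(6)) = -16
Sum = -36

-36


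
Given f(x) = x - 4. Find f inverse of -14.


-10


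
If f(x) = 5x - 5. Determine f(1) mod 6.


f(1) = 0
0 mod 6 = 0

0


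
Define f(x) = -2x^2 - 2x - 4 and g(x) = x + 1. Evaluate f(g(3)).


g(3) = 4
f(4) = (-2)*(4)^2 - 2*(4) - 4 = -44

-44


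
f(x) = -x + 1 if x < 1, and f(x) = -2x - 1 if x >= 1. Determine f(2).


2 satisfies x >= 1
f(2) = -5

-5


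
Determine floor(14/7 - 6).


14/7 = 2
2 - 6 = -4
floor(-4) = -4

-4


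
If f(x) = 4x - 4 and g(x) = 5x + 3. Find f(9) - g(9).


f(9) = 32
g(9) = 48
Difference = -16

-16


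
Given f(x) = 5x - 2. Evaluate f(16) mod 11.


f(16) = 78
78 mod 11 = 1

1


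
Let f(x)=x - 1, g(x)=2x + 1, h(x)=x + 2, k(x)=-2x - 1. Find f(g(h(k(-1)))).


6


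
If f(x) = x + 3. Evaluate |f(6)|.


f(6) = 9
|9| = 9

9


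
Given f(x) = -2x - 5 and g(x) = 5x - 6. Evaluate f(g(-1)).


g(-1) = -11
f(-11) = 17

17


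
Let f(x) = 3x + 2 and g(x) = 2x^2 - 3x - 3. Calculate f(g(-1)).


g(-1) = 2
f(2) = 8

8


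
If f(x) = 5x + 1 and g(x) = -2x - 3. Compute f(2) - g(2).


18


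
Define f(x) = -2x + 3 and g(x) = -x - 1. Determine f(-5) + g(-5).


f(-5) = 13
g(-5) = 4
Sum = 17

17


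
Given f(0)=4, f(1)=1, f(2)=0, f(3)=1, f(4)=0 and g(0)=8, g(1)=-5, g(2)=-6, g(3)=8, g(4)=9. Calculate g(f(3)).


f(3) = 1
g(1) = -5

-5


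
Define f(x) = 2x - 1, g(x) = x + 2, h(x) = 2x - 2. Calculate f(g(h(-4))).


h(-4) = -10
g(-10) = -8
f(-8) = -17

-17


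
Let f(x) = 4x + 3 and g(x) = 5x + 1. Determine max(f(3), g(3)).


f(3) = 15
g(3) = 16
max = 16

16


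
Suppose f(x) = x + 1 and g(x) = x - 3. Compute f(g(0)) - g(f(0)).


f(g(0)) = -2
g(f(0)) = -2
Difference = 0

0


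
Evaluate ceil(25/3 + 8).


25/3 = 8.3333
8.3333 + 8 = 16.3333
ceil(16.3333) = 17

17


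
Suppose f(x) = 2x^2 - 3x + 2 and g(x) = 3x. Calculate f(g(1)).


g(1) = 3
f(3) = 2*(3)^2 - 3*(3) + 2 = 11

11


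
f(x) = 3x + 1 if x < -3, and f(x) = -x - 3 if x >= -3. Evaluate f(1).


1 satisfies x >= -3
f(1) = -4

-4


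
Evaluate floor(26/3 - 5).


26/3 = 8.6667
8.6667 - 5 = 3.6667
floor(3.6667) = 3

3


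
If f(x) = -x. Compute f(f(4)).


f(4) = -4
f(-4) = 4

4


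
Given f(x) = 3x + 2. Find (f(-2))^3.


-64


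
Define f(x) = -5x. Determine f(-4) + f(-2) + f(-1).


35


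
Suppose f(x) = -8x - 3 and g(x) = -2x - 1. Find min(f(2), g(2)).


f(2) = -19
g(2) = -5
min = -19

-19


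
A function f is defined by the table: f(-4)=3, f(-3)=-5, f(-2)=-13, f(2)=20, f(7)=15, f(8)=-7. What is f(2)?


20


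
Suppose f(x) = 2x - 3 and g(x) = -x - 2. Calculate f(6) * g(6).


f(6) = 9
g(6) = -8
Product = -72

-72


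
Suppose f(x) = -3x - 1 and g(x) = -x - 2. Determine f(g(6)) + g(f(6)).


f(g(6)) = 23
g(f(6)) = 17
Sum = 40

40


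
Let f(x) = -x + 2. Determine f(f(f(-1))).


f(-1) = 3
f(3) = -1
f(-1) = 3

3


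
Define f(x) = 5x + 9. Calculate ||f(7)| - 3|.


41


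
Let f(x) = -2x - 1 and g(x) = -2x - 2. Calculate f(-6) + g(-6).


f(-6) = 11
g(-6) = 10
Sum = 21

21


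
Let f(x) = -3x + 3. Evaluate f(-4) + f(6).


0


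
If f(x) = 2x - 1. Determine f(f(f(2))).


9


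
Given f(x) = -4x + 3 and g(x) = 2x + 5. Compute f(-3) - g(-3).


16


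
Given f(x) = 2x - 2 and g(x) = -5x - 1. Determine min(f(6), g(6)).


-31


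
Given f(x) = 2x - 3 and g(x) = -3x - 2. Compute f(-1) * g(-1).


f(-1) = -5
g(-1) = 1
Product = -5

-5


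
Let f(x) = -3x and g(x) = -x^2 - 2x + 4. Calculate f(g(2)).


g(2) = -4
f(-4) = 12

12


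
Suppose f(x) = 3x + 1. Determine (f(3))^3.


f(3) = 10
(10)^3 = 1000

1000


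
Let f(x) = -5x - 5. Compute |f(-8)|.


35


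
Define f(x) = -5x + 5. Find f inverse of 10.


Solve -5x + 5 = 10
x = (10 - 5) / (-5) = -1

-1


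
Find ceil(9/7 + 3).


9/7 = 1.2857
1.2857 + 3 = 4.2857
ceil(4.2857) = 5

5


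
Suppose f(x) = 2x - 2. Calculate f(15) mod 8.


f(15) = 28
28 mod 8 = 4

4


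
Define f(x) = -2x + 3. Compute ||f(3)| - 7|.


f(3) = -3
|-3| = 3
|3 - 7| = 4

4


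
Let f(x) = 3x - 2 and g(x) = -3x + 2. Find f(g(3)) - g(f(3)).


-4


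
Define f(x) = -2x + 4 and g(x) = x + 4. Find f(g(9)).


g(9) = 13
f(13) = -22

-22


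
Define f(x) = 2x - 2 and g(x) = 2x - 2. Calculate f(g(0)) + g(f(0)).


f(g(0)) = -6
g(f(0)) = -6
Sum = -12

-12


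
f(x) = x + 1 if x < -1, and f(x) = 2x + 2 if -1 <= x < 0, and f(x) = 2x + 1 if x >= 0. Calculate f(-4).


-4 satisfies x < -1
f(-4) = -3

-3


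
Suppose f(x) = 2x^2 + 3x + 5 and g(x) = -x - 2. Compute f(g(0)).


g(0) = -2
f(-2) = 2*(-2)^2 + 3*(-2) + 5 = 7

7


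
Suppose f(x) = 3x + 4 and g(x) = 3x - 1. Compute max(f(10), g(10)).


f(10) = 34
g(10) = 29
max = 34

34


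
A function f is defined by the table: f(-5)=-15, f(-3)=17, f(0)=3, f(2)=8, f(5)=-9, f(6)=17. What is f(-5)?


Reading from the table at x = -5

-15


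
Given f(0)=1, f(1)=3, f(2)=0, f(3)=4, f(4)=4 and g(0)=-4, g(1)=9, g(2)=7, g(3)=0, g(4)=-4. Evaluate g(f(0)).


f(0) = 1
g(1) = 9

9


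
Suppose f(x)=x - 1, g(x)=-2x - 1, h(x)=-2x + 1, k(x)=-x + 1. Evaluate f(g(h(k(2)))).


k(2) = -1
h(-1) = 3
g(3) = -7
f(-7) = -8

-8


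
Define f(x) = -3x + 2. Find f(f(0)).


f(0) = 2
f(2) = -4

-4


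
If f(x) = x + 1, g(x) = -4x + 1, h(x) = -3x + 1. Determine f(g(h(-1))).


h(-1) = 4
g(4) = -15
f(-15) = -14

-14


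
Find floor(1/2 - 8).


1/2 = 0.5
0.5 - 8 = -7.5
floor(-7.5) = -8

-8


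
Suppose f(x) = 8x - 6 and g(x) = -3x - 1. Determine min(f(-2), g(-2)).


f(-2) = -22
g(-2) = 5
min = -22

-22


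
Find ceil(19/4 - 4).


19/4 = 4.75
4.75 - 4 = 0.75
ceil(0.75) = 1

1


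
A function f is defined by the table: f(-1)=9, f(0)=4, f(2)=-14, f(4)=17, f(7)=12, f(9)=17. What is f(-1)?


Reading from the table at x = -1

9


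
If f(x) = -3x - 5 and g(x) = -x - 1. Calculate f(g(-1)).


g(-1) = 0
f(0) = -5

-5


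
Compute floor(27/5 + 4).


27/5 = 5.4
5.4 + 4 = 9.4
floor(9.4) = 9

9


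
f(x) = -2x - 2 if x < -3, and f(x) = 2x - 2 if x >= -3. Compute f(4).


6


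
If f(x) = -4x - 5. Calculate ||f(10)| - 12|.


f(10) = -45
|-45| = 45
|45 - 12| = 33

33


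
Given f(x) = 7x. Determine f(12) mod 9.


f(12) = 84
84 mod 9 = 3

3


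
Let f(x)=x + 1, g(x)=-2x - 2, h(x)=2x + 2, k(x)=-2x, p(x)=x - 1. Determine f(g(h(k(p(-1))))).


p(-1) = -2
k(-2) = 4
h(4) = 10
g(10) = -22
f(-22) = -21

-21


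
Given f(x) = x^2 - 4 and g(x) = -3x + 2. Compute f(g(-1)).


g(-1) = 5
f(5) = 1*(5)^2 - 4 = 21

21


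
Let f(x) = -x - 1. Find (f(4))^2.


f(4) = -5
(-5)^2 = 25

25


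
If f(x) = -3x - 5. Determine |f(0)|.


f(0) = -5
|-5| = 5

5


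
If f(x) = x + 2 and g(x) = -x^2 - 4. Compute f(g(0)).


-2


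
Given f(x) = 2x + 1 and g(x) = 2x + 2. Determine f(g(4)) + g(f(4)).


f(g(4)) = 21
g(f(4)) = 20
Sum = 41

41


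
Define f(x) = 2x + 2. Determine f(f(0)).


f(0) = 2
f(2) = 6

6


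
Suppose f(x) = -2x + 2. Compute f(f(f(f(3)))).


f(3) = -4
f(-4) = 10
f(10) = -18
f(-18) = 38

38


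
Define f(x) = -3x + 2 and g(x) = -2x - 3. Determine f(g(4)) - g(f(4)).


f(g(4)) = 35
g(f(4)) = 17
Difference = 18

18


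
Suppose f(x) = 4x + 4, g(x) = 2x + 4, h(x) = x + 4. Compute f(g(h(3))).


h(3) = 7
g(7) = 18
f(18) = 76

76


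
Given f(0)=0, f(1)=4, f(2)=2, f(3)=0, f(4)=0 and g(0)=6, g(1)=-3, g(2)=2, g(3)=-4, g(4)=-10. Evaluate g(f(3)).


f(3) = 0
g(0) = 6

6


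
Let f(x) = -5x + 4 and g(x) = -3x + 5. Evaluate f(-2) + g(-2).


25


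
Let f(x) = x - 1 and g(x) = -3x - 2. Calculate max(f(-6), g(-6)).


f(-6) = -7
g(-6) = 16
max = 16

16


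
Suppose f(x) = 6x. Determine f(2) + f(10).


f(2) = 12
f(10) = 60
Sum = 72

72


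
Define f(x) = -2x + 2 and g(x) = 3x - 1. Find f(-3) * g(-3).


f(-3) = 8
g(-3) = -10
Product = -80

-80


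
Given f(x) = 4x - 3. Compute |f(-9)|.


f(-9) = -39
|-39| = 39

39


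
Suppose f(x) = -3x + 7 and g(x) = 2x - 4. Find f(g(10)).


g(10) = 16
f(16) = -41

-41


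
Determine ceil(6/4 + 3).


6/4 = 1.5
1.5 + 3 = 4.5
ceil(4.5) = 5

5


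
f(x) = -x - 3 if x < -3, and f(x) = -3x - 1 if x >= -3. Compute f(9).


9 satisfies x >= -3
f(9) = -28

-28


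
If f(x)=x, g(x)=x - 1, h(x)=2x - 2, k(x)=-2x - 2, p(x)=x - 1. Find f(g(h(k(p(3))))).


p(3) = 2
k(2) = -6
h(-6) = -14
g(-14) = -15
f(-15) = -15

-15


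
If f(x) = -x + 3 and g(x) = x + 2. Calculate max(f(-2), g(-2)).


f(-2) = 5
g(-2) = 0
max = 5

5


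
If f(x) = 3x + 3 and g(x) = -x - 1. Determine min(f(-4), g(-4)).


f(-4) = -9
g(-4) = 3
min = -9

-9


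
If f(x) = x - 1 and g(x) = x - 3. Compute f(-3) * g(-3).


f(-3) = -4
g(-3) = -6
Product = 24

24


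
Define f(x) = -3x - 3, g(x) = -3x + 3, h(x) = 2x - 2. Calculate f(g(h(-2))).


h(-2) = -6
g(-6) = 21
f(21) = -66

-66


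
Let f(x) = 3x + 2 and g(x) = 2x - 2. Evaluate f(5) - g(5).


9


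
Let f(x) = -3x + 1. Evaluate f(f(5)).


f(5) = -14
f(-14) = 43

43


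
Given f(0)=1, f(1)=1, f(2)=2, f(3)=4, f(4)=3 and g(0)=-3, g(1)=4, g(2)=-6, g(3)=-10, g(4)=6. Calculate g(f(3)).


f(3) = 4
g(4) = 6

6


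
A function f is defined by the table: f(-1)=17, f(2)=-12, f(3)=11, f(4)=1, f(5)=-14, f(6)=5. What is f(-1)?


17


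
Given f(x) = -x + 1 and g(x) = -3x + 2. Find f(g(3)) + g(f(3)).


f(g(3)) = 8
g(f(3)) = 8
Sum = 16

16


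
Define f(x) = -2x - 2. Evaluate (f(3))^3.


f(3) = -8
(-8)^3 = -512

-512


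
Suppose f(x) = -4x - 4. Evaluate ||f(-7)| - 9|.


f(-7) = 24
|24| = 24
|24 - 9| = 15

15


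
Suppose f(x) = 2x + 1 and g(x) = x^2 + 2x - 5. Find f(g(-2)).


g(-2) = -5
f(-5) = -9

-9


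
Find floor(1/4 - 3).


1/4 = 0.25
0.25 - 3 = -2.75
floor(-2.75) = -3

-3


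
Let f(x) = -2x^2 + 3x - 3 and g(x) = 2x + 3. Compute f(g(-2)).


-8


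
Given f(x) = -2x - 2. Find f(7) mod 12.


f(7) = -16
-16 mod 12 = 8

8


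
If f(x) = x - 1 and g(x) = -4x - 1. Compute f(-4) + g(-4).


f(-4) = -5
g(-4) = 15
Sum = 10

10


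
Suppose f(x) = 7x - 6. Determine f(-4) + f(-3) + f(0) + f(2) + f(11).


f(-4) = -34
f(-3) = -27
f(0) = -6
f(2) = 8
f(11) = 71
Sum = 12

12


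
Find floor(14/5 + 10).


12


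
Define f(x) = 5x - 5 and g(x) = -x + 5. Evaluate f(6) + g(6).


f(6) = 25
g(6) = -1
Sum = 24

24


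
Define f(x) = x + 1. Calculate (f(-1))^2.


f(-1) = 0
(0)^2 = 0

0


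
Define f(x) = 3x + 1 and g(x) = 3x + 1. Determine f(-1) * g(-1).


f(-1) = -2
g(-1) = -2
Product = 4

4


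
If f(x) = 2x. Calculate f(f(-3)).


f(-3) = -6
f(-6) = -12

-12


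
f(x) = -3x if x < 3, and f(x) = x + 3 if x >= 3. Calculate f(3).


3 satisfies x >= 3
f(3) = 6

6


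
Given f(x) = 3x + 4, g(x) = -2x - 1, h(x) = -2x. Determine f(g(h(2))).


25


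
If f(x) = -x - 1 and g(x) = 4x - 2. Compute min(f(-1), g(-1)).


-6


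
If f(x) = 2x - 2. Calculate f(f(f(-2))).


f(-2) = -6
f(-6) = -14
f(-14) = -30

-30


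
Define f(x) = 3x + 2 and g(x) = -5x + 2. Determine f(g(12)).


-172


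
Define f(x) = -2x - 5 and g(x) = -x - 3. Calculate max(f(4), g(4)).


-7


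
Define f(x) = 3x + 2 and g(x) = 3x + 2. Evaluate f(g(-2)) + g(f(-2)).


f(g(-2)) = -10
g(f(-2)) = -10
Sum = -20

-20


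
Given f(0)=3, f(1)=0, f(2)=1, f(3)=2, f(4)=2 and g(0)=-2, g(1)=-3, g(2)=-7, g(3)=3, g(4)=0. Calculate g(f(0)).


f(0) = 3
g(3) = 3

3


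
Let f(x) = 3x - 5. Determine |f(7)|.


f(7) = 16
|16| = 16

16


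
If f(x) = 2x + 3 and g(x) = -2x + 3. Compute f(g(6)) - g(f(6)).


f(g(6)) = -15
g(f(6)) = -27
Difference = 12

12


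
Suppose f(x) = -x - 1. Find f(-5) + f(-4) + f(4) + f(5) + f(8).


f(-5) = 4
f(-4) = 3
f(4) = -5
f(5) = -6
f(8) = -9
Sum = -13

-13


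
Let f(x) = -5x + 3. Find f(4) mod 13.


f(4) = -17
-17 mod 13 = 9

9


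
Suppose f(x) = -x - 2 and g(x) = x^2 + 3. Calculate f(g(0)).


-5


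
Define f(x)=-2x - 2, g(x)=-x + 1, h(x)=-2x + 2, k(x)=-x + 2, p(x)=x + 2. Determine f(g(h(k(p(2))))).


p(2) = 4
k(4) = -2
h(-2) = 6
g(6) = -5
f(-5) = 8

8


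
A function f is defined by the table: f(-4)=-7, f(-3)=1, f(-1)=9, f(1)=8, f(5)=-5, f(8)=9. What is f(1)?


Reading from the table at x = 1

8


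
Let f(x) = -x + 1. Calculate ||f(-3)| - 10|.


f(-3) = 4
|4| = 4
|4 - 10| = 6

6


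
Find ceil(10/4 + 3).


10/4 = 2.5
2.5 + 3 = 5.5
ceil(5.5) = 6

6


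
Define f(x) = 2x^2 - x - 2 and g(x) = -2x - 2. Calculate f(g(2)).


g(2) = -6
f(-6) = 2*(-6)^2 - 1*(-6) - 2 = 76

76


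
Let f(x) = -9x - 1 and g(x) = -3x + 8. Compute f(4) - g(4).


f(4) = -37
g(4) = -4
Difference = -33

-33


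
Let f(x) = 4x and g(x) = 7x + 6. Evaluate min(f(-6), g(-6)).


-36


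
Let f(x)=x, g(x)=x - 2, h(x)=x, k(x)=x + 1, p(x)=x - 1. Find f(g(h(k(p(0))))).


p(0) = -1
k(-1) = 0
h(0) = 0
g(0) = -2
f(-2) = -2

-2


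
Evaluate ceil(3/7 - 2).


3/7 = 0.4286
0.4286 - 2 = -1.5714
ceil(-1.5714) = -1

-1


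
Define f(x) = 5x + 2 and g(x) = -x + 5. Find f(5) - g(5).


f(5) = 27
g(5) = 0
Difference = 27

27


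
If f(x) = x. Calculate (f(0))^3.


f(0) = 0
(0)^3 = 0

0


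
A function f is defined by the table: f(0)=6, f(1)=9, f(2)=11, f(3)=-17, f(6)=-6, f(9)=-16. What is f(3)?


Reading from the table at x = 3

-17


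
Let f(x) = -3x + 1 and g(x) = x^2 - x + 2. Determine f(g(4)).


g(4) = 14
f(14) = -41

-41


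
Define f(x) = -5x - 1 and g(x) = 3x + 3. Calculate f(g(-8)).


g(-8) = -21
f(-21) = 104

104


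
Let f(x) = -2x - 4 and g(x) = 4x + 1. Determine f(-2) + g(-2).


f(-2) = 0
g(-2) = -7
Sum = -7

-7


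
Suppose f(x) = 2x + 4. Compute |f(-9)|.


f(-9) = -14
|-14| = 14

14


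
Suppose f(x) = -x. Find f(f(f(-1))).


f(-1) = 1
f(1) = -1
f(-1) = 1

1


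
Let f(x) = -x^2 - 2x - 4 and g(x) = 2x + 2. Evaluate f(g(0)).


g(0) = 2
f(2) = (-1)*(2)^2 - 2*(2) - 4 = -12

-12


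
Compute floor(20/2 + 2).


20/2 = 10
10 + 2 = 12
floor(12) = 12

12


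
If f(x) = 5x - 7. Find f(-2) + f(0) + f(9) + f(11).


f(-2) = -17
f(0) = -7
f(9) = 38
f(11) = 48
Sum = 62

62


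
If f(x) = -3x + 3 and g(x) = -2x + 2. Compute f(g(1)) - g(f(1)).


1


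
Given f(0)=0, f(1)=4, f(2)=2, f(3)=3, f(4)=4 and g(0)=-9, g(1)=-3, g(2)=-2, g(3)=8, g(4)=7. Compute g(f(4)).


7


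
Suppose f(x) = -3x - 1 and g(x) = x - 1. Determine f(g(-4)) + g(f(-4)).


f(g(-4)) = 14
g(f(-4)) = 10
Sum = 24

24


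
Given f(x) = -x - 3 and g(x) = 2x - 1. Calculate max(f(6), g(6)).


11


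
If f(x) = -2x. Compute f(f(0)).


0


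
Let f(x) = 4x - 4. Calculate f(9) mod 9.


5


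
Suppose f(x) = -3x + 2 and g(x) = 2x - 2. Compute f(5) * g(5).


f(5) = -13
g(5) = 8
Product = -104

-104


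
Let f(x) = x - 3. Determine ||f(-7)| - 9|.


f(-7) = -10
|-10| = 10
|10 - 9| = 1

1


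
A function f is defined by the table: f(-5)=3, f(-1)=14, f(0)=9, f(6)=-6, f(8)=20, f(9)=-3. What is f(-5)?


Reading from the table at x = -5

3


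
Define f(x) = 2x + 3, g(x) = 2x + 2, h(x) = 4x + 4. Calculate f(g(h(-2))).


h(-2) = -4
g(-4) = -6
f(-6) = -9

-9


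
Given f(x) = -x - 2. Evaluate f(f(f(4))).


f(4) = -6
f(-6) = 4
f(4) = -6

-6


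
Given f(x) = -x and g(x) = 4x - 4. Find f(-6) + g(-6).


f(-6) = 6
g(-6) = -28
Sum = -22

-22


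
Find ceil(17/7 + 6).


17/7 = 2.4286
2.4286 + 6 = 8.4286
ceil(8.4286) = 9

9


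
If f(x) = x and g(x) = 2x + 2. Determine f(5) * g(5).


f(5) = 5
g(5) = 12
Product = 60

60


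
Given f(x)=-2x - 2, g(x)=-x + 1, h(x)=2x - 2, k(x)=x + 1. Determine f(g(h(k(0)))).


k(0) = 1
h(1) = 0
g(0) = 1
f(1) = -4

-4


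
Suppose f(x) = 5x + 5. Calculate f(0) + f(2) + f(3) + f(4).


f(0) = 5
f(2) = 15
f(3) = 20
f(4) = 25
Sum = 65

65


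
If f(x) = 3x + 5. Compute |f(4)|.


f(4) = 17
|17| = 17

17


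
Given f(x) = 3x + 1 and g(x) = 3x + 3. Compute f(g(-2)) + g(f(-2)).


-20


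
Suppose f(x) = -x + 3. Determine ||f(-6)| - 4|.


f(-6) = 9
|9| = 9
|9 - 4| = 5

5


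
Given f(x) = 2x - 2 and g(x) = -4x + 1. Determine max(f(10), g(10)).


f(10) = 18
g(10) = -39
max = 18

18


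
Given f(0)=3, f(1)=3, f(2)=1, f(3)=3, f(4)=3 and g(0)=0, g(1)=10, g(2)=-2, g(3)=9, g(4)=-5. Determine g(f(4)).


f(4) = 3
g(3) = 9

9


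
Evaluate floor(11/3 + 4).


7


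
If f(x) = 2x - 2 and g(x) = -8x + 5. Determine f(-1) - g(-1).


-17


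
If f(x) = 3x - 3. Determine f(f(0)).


f(0) = -3
f(-3) = -12

-12


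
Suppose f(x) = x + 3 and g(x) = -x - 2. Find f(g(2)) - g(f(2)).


f(g(2)) = -1
g(f(2)) = -7
Difference = 6

6


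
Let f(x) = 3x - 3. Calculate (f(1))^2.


f(1) = 0
(0)^2 = 0

0


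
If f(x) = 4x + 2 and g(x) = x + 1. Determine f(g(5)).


26


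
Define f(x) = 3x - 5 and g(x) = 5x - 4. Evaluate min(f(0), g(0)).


f(0) = -5
g(0) = -4
min = -5

-5


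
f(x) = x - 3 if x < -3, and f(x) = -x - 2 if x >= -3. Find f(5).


5 satisfies x >= -3
f(5) = -7

-7


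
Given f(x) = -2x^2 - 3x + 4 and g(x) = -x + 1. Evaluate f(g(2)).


5


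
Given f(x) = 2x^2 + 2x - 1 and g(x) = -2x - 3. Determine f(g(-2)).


g(-2) = 1
f(1) = 2*(1)^2 + 2*(1) - 1 = 3

3


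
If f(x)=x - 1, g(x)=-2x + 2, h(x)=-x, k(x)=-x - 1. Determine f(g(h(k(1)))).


k(1) = -2
h(-2) = 2
g(2) = -2
f(-2) = -3

-3


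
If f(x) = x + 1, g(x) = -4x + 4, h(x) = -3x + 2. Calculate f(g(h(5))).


57


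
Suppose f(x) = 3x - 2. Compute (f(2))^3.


64


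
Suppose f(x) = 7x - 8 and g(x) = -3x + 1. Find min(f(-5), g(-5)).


f(-5) = -43
g(-5) = 16
min = -43

-43


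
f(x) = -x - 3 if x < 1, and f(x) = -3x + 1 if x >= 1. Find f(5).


5 satisfies x >= 1
f(5) = -14

-14


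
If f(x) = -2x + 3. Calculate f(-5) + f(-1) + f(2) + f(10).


f(-5) = 13
f(-1) = 5
f(2) = -1
f(10) = -17
Sum = 0

0


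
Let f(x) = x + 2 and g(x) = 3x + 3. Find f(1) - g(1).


-3


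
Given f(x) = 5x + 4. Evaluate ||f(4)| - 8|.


f(4) = 24
|24| = 24
|24 - 8| = 16

16


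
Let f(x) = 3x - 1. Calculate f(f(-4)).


f(-4) = -13
f(-13) = -40

-40


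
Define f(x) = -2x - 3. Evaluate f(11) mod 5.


0


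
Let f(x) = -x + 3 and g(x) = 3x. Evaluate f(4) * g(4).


f(4) = -1
g(4) = 12
Product = -12

-12


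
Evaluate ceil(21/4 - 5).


21/4 = 5.25
5.25 - 5 = 0.25
ceil(0.25) = 1

1


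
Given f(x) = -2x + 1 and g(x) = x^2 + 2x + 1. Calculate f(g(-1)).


1


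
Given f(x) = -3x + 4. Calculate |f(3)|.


f(3) = -5
|-5| = 5

5


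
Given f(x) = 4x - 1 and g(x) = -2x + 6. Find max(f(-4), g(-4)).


f(-4) = -17
g(-4) = 14
max = 14

14


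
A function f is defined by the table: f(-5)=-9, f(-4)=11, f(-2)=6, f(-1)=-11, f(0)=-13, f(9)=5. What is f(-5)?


-9


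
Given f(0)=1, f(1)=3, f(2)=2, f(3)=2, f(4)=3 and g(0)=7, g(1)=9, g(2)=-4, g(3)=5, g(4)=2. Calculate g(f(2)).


-4


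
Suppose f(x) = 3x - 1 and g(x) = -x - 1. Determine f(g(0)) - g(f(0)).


-4


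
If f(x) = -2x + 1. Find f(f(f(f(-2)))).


f(-2) = 5
f(5) = -9
f(-9) = 19
f(19) = -37

-37


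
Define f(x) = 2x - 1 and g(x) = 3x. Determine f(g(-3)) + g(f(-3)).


f(g(-3)) = -19
g(f(-3)) = -21
Sum = -40

-40


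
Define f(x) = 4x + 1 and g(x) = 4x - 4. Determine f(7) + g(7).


f(7) = 29
g(7) = 24
Sum = 53

53


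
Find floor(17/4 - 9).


17/4 = 4.25
4.25 - 9 = -4.75
floor(-4.75) = -5

-5


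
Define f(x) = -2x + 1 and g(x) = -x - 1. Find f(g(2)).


g(2) = -3
f(-3) = 7

7


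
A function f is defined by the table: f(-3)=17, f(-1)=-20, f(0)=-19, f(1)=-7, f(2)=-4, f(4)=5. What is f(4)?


5


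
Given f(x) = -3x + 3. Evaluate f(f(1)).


f(1) = 0
f(0) = 3

3


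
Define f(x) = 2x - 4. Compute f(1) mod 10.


f(1) = -2
-2 mod 10 = 8

8


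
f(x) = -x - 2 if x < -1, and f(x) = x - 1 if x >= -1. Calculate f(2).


2 satisfies x >= -1
f(2) = 1

1


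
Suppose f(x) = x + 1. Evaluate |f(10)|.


f(10) = 11
|11| = 11

11


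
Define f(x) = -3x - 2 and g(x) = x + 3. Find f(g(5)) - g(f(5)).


-12


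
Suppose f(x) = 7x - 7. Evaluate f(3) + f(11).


f(3) = 14
f(11) = 70
Sum = 84

84


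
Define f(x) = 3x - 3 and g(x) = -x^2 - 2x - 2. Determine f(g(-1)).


g(-1) = -1
f(-1) = -6

-6


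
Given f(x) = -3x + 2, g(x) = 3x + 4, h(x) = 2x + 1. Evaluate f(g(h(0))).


h(0) = 1
g(1) = 7
f(7) = -19

-19


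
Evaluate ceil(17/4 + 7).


17/4 = 4.25
4.25 + 7 = 11.25
ceil(11.25) = 12

12


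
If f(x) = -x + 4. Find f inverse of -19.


23


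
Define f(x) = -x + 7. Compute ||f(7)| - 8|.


f(7) = 0
|0| = 0
|0 - 8| = 8

8


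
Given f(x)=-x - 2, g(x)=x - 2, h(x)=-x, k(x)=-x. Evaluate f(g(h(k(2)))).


k(2) = -2
h(-2) = 2
g(2) = 0
f(0) = -2

-2


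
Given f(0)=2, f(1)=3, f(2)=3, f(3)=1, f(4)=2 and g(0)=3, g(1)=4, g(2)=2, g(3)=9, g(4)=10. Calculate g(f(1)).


f(1) = 3
g(3) = 9

9


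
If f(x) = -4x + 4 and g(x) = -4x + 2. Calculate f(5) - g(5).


f(5) = -16
g(5) = -18
Difference = 2

2


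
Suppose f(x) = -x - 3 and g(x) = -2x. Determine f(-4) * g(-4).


f(-4) = 1
g(-4) = 8
Product = 8

8


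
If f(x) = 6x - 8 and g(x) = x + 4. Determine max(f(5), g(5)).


f(5) = 22
g(5) = 9
max = 22

22


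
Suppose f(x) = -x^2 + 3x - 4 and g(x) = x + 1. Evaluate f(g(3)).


-8


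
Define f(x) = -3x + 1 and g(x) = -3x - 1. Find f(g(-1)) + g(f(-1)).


-18


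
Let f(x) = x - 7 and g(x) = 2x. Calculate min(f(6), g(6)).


f(6) = -1
g(6) = 12
min = -1

-1


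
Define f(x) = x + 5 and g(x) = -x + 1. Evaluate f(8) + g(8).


f(8) = 13
g(8) = -7
Sum = 6

6


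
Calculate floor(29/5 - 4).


1


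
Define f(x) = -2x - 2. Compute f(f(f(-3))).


f(-3) = 4
f(4) = -10
f(-10) = 18

18


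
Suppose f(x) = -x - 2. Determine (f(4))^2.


f(4) = -6
(-6)^2 = 36

36


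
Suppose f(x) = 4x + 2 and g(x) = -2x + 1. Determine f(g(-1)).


g(-1) = 3
f(3) = 14

14


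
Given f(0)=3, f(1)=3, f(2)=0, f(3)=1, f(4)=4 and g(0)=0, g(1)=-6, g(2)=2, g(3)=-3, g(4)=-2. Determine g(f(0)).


-3


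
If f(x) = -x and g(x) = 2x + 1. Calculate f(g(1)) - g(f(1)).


f(g(1)) = -3
g(f(1)) = -1
Difference = -2

-2


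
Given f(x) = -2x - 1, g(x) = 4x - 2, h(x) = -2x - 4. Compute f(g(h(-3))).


h(-3) = 2
g(2) = 6
f(6) = -13

-13


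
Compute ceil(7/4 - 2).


7/4 = 1.75
1.75 - 2 = -0.25
ceil(-0.25) = 0

0


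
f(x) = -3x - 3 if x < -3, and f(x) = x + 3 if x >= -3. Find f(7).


7 satisfies x >= -3
f(7) = 10

10


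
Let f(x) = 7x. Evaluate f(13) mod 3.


1


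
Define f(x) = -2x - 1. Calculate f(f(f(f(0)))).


f(0) = -1
f(-1) = 1
f(1) = -3
f(-3) = 5

5


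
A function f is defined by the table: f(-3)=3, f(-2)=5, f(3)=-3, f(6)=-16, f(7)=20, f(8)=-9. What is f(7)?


Reading from the table at x = 7

20


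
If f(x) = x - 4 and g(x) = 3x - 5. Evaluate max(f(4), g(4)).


f(4) = 0
g(4) = 7
max = 7

7


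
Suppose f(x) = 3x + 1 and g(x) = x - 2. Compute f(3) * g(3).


f(3) = 10
g(3) = 1
Product = 10

10


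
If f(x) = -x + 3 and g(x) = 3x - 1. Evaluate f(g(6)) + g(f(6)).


-24


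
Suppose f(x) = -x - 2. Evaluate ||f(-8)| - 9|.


f(-8) = 6
|6| = 6
|6 - 9| = 3

3


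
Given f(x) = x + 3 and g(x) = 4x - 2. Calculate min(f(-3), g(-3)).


f(-3) = 0
g(-3) = -14
min = -14

-14


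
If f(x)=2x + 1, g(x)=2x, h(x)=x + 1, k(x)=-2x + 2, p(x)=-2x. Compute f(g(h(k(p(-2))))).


p(-2) = 4
k(4) = -6
h(-6) = -5
g(-5) = -10
f(-10) = -19

-19


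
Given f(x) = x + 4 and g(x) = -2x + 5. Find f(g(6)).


-3


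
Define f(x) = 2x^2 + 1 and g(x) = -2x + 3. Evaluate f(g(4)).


g(4) = -5
f(-5) = 2*(-5)^2 + 1 = 51

51


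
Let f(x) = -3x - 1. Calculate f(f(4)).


38


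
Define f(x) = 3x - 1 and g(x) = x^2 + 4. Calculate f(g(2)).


23


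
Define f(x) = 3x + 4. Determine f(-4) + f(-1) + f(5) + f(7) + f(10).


f(-4) = -8
f(-1) = 1
f(5) = 19
f(7) = 25
f(10) = 34
Sum = 71

71


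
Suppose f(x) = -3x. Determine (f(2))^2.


36


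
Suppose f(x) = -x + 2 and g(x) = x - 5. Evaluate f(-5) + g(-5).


f(-5) = 7
g(-5) = -10
Sum = -3

-3


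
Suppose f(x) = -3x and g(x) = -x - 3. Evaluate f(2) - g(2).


f(2) = -6
g(2) = -5
Difference = -1

-1


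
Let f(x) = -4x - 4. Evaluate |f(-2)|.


4


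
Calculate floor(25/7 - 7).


25/7 = 3.5714
3.5714 - 7 = -3.4286
floor(-3.4286) = -4

-4


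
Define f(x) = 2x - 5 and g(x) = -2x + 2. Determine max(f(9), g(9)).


f(9) = 13
g(9) = -16
max = 13

13


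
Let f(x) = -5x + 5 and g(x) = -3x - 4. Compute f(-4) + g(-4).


33


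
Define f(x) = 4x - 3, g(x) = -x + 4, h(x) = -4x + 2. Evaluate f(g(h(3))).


53


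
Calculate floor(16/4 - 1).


16/4 = 4
4 - 1 = 3
floor(3) = 3

3


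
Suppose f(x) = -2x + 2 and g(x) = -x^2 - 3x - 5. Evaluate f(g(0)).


g(0) = -5
f(-5) = 12

12


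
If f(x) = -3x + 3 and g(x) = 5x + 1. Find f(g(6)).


g(6) = 31
f(31) = -90

-90


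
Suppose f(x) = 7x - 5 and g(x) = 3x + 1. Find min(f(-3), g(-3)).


f(-3) = -26
g(-3) = -8
min = -26

-26


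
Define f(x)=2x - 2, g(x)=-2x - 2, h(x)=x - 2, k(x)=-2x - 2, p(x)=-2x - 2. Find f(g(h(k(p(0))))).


p(0) = -2
k(-2) = 2
h(2) = 0
g(0) = -2
f(-2) = -6

-6


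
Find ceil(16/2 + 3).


16/2 = 8
8 + 3 = 11
ceil(11) = 11

11


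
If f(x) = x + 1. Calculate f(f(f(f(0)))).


f(0) = 1
f(1) = 2
f(2) = 3
f(3) = 4

4


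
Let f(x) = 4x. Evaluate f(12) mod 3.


f(12) = 48
48 mod 3 = 0

0


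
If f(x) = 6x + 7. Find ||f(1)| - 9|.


f(1) = 13
|13| = 13
|13 - 9| = 4

4


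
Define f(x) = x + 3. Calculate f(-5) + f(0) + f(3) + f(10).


f(-5) = -2
f(0) = 3
f(3) = 6
f(10) = 13
Sum = 20

20


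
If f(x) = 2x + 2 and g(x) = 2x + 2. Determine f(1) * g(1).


16


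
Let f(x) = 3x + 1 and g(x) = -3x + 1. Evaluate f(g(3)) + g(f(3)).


f(g(3)) = -23
g(f(3)) = -29
Sum = -52

-52


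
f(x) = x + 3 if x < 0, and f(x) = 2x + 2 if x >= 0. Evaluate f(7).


7 satisfies x >= 0
f(7) = 16

16


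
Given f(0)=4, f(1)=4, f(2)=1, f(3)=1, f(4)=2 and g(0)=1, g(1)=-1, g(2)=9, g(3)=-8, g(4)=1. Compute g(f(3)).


f(3) = 1
g(1) = -1

-1


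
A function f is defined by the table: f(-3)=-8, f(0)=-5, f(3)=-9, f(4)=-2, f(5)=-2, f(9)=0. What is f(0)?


Reading from the table at x = 0

-5


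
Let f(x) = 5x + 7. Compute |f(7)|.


f(7) = 42
|42| = 42

42


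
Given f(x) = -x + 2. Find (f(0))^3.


f(0) = 2
(2)^3 = 8

8


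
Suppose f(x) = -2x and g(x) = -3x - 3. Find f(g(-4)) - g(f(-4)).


9


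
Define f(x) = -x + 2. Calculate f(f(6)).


f(6) = -4
f(-4) = 6

6


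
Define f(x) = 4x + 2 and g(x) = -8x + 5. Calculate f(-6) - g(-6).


f(-6) = -22
g(-6) = 53
Difference = -75

-75


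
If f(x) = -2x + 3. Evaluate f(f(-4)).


-19


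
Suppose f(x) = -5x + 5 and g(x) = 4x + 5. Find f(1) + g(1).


9


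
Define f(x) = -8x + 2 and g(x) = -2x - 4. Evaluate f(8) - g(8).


f(8) = -62
g(8) = -20
Difference = -42

-42


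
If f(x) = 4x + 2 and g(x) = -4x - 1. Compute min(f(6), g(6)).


-25


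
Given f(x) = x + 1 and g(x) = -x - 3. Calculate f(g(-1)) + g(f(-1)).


-4


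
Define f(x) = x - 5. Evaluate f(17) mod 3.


0


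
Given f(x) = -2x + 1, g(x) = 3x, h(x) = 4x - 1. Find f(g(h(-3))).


h(-3) = -13
g(-13) = -39
f(-39) = 79

79


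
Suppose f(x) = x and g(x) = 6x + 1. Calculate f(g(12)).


g(12) = 73
f(73) = 73

73


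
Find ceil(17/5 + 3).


17/5 = 3.4
3.4 + 3 = 6.4
ceil(6.4) = 7

7


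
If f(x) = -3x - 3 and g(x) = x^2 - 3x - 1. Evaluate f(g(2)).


g(2) = -3
f(-3) = 6

6


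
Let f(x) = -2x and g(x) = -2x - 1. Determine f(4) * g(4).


f(4) = -8
g(4) = -9
Product = 72

72


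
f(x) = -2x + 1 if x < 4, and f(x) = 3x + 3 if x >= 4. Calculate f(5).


5 satisfies x >= 4
f(5) = 18

18


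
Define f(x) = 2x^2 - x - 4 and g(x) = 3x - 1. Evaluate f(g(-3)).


g(-3) = -10
f(-10) = 2*(-10)^2 - 1*(-10) - 4 = 206

206


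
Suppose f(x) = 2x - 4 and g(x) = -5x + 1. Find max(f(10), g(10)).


f(10) = 16
g(10) = -49
max = 16

16


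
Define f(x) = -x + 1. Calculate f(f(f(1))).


f(1) = 0
f(0) = 1
f(1) = 0

0


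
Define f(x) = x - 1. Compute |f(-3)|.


f(-3) = -4
|-4| = 4

4


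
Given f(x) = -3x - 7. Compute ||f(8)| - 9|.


f(8) = -31
|-31| = 31
|31 - 9| = 22

22


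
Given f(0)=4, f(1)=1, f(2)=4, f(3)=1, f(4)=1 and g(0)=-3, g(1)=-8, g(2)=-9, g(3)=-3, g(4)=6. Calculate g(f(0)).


f(0) = 4
g(4) = 6

6


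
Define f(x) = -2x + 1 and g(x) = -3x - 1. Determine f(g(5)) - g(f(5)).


f(g(5)) = 33
g(f(5)) = 26
Difference = 7

7


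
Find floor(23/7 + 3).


6


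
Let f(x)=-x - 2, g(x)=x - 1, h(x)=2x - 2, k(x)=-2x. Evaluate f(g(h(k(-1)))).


-3


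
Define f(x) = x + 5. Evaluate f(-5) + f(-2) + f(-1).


7


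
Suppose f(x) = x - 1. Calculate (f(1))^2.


f(1) = 0
(0)^2 = 0

0


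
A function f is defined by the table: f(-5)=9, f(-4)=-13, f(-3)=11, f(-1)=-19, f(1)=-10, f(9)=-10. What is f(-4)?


Reading from the table at x = -4

-13


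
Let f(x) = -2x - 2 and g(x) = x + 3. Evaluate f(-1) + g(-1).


f(-1) = 0
g(-1) = 2
Sum = 2

2


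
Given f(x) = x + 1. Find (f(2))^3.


27


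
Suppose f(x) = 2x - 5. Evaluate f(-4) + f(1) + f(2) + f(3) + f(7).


f(-4) = -13
f(1) = -3
f(2) = -1
f(3) = 1
f(7) = 9
Sum = -7

-7


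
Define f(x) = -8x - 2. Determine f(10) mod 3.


f(10) = -82
-82 mod 3 = 2

2


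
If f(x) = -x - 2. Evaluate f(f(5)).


f(5) = -7
f(-7) = 5

5


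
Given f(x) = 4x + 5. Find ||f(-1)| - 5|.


f(-1) = 1
|1| = 1
|1 - 5| = 4

4


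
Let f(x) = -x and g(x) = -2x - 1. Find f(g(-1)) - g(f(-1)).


f(g(-1)) = -1
g(f(-1)) = -3
Difference = 2

2


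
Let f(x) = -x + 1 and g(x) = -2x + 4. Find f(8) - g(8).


f(8) = -7
g(8) = -12
Difference = 5

5


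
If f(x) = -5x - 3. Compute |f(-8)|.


f(-8) = 37
|37| = 37

37


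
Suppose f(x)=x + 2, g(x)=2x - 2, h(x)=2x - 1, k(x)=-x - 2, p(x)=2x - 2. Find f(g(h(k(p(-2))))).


p(-2) = -6
k(-6) = 4
h(4) = 7
g(7) = 12
f(12) = 14

14


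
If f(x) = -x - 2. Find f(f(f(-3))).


1


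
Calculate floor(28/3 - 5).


28/3 = 9.3333
9.3333 - 5 = 4.3333
floor(4.3333) = 4

4


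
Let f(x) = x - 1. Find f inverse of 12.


Solve x - 1 = 12
x = (12 + 1) / 1 = 13

13


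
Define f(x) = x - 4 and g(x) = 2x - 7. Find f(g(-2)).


g(-2) = -11
f(-11) = -15

-15


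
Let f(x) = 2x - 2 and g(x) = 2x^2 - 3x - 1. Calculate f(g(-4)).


g(-4) = 43
f(43) = 84

84


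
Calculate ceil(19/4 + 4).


19/4 = 4.75
4.75 + 4 = 8.75
ceil(8.75) = 9

9


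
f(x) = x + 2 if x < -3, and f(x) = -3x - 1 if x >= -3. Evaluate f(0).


0 satisfies x >= -3
f(0) = -1

-1


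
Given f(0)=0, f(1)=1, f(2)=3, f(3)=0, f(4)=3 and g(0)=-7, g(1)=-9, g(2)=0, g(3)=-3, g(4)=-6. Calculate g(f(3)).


f(3) = 0
g(0) = -7

-7


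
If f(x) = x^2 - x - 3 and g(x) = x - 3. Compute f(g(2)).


g(2) = -1
f(-1) = 1*(-1)^2 - 1*(-1) - 3 = -1

-1


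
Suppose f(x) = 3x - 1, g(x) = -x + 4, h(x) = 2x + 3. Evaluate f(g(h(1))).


h(1) = 5
g(5) = -1
f(-1) = -4

-4


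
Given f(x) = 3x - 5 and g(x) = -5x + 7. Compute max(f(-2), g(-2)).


f(-2) = -11
g(-2) = 17
max = 17

17


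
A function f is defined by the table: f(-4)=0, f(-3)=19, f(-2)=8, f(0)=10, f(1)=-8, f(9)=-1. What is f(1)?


-8


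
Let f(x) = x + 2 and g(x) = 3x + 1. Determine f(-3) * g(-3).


f(-3) = -1
g(-3) = -8
Product = 8

8


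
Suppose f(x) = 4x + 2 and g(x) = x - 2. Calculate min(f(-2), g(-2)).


f(-2) = -6
g(-2) = -4
min = -6

-6


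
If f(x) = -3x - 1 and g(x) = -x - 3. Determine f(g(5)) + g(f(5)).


36


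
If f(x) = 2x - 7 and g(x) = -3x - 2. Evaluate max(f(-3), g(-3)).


f(-3) = -13
g(-3) = 7
max = 7

7


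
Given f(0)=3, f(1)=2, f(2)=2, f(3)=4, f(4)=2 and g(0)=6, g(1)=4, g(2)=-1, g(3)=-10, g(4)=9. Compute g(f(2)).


f(2) = 2
g(2) = -1

-1


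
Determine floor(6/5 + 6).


6/5 = 1.2
1.2 + 6 = 7.2
floor(7.2) = 7

7


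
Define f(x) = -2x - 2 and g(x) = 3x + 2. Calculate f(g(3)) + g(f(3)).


f(g(3)) = -24
g(f(3)) = -22
Sum = -46

-46


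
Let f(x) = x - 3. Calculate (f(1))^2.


f(1) = -2
(-2)^2 = 4

4


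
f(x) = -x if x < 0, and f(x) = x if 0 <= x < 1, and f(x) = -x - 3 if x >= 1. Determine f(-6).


-6 satisfies x < 0
f(-6) = 6

6


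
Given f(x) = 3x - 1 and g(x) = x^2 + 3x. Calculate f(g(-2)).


g(-2) = -2
f(-2) = -7

-7


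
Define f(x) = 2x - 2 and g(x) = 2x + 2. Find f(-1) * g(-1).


f(-1) = -4
g(-1) = 0
Product = 0

0


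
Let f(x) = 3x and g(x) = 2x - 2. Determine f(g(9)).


g(9) = 16
f(16) = 48

48


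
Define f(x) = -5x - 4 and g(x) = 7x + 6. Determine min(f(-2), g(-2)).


f(-2) = 6
g(-2) = -8
min = -8

-8


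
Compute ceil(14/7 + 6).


14/7 = 2
2 + 6 = 8
ceil(8) = 8

8


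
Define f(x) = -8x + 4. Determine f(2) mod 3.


f(2) = -12
-12 mod 3 = 0

0


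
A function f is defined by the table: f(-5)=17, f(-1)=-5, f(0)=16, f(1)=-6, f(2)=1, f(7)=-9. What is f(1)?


Reading from the table at x = 1

-6
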